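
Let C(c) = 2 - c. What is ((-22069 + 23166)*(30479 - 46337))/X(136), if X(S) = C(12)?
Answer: 8698113/5 ≈ 1.7396e+6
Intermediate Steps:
X(S) = -10 (X(S) = 2 - 1*12 = 2 - 12 = -10)
((-22069 + 23166)*(30479 - 46337))/X(136) = ((-22069 + 23166)*(30479 - 46337))/(-10) = (1097*(-15858))*(-⅒) = -17396226*(-⅒) = 8698113/5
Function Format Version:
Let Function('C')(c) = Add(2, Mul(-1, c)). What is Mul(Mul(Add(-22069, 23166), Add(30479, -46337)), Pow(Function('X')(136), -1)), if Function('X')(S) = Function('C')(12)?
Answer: Rational(8698113, 5) ≈ 1.7396e+6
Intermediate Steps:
Function('X')(S) = -10 (Function('X')(S) = Add(2, Mul(-1, 12)) = Add(2, -12) = -10)
Mul(Mul(Add(-22069, 23166), Add(30479, -46337)), Pow(Function('X')(136), -1)) = Mul(Mul(Add(-22069, 23166), Add(30479, -46337)), Pow(-10, -1)) = Mul(Mul(1097, -15858), Rational(-1, 10)) = Mul(-17396226, Rational(-1, 10)) = Rational(8698113, 5)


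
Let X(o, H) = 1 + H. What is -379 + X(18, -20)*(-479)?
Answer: 8722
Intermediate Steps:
-379 + X(18, -20)*(-479) = -379 + (1 - 20)*(-479) = -379 - 19*(-479) = -379 + 9101 = 8722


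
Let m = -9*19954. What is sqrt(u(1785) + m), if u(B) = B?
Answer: I*sqrt(177801) ≈ 421.66*I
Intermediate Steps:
m = -179586
sqrt(u(1785) + m) = sqrt(1785 - 179586) = sqrt(-177801) = I*sqrt(177801)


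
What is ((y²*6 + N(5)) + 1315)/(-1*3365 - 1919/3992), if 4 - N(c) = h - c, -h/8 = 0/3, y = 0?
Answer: -5285408/13434999 ≈ -0.39341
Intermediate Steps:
h = 0 (h = -0/3 = -8*0 = 0)
N(c) = 4 + c (N(c) = 4 - (0 - c) = 4 - (-1)*c = 4 + c)
((y²*6 + N(5)) + 1315)/(-1*3365 - 1919/3992) = ((0²*6 + (4 + 5)) + 1315)/(-1*3365 - 1919/3992) = ((0*6 + 9) + 1315)/(-3365 - 1919*1/3992) = ((0 + 9) + 1315)/(-3365 - 1919/3992) = (9 + 1315)/(-13434999/3992) = 1324*(-3992/13434999) = -5285408/13434999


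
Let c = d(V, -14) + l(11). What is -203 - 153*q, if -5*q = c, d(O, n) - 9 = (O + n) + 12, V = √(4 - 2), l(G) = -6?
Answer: -862/5 + 153*√2/5 ≈ -129.13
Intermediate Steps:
V = √2 ≈ 1.4142
d(O, n) = 21 + O + n (d(O, n) = 9 + ((O + n) + 12) = 9 + (12 + O + n) = 21 + O + n)
c = 1 + √2 (c = (21 + √2 - 14) - 6 = (7 + √2) - 6 = 1 + √2 ≈ 2.4142)
q = -⅕ - √2/5 (q = -(1 + √2)/5 = -⅕ - √2/5 ≈ -0.48284)
-203 - 153*q = -203 - 153*(-⅕ - √2/5) = -203 + (153/5 + 153*√2/5) = -862/5 + 153*√2/5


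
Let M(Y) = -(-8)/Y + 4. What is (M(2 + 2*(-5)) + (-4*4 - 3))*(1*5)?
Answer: -80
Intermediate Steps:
M(Y) = 4 + 8/Y (M(Y) = 8/Y + 4 = 4 + 8/Y)
(M(2 + 2*(-5)) + (-4*4 - 3))*(1*5) = ((4 + 8/(2 + 2*(-5))) + (-4*4 - 3))*(1*5) = ((4 + 8/(2 - 10)) + (-16 - 3))*5 = ((4 + 8/(-8)) - 19)*5 = ((4 + 8*(-⅛)) - 19)*5 = ((4 - 1) - 19)*5 = (3 - 19)*5 = -16*5 = -80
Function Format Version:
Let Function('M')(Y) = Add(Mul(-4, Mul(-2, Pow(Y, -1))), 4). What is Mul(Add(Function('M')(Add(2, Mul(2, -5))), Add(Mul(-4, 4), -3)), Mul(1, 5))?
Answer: -80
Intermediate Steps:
Function('M')(Y) = Add(4, Mul(8, Pow(Y, -1))) (Function('M')(Y) = Add(Mul(8, Pow(Y, -1)), 4) = Add(4, Mul(8, Pow(Y, -1))))
Mul(Add(Function('M')(Add(2, Mul(2, -5))), Add(Mul(-4, 4), -3)), Mul(1, 5)) = Mul(Add(Add(4, Mul(8, Pow(Add(2, Mul(2, -5)), -1))), Add(Mul(-4, 4), -3)), Mul(1, 5)) = Mul(Add(Add(4, Mul(8, Pow(Add(2, -10), -1))), Add(-16, -3)), 5) = Mul(Add(Add(4, Mul(8, Pow(-8, -1))), -19), 5) = Mul(Add(Add(4, Mul(8, Rational(-1, 8))), -19), 5) = Mul(Add(Add(4, -1), -19), 5) = Mul(Add(3, -19), 5) = Mul(-16, 5) = -80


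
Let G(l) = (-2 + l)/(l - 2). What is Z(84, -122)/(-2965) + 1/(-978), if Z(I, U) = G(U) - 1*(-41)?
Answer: -44041/2899770 ≈ -0.015188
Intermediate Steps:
G(l) = 1 (G(l) = (-2 + l)/(-2 + l) = 1)
Z(I, U) = 42 (Z(I, U) = 1 - 1*(-41) = 1 + 41 = 42)
Z(84, -122)/(-2965) + 1/(-978) = 42/(-2965) + 1/(-978) = 42*(-1/2965) + 1*(-1/978) = -42/2965 - 1/978 = -44041/2899770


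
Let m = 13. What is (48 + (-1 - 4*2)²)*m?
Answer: 1677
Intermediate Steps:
(48 + (-1 - 4*2)²)*m = (48 + (-1 - 4*2)²)*13 = (48 + (-1 - 8)²)*13 = (48 + (-9)²)*13 = (48 + 81)*13 = 129*13 = 1677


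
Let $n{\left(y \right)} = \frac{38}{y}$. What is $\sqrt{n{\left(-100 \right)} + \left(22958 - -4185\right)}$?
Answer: $\frac{\sqrt{2714262}}{10} \approx 164.75$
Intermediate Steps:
$\sqrt{n{\left(-100 \right)} + \left(22958 - -4185\right)} = \sqrt{\frac{38}{-100} + \left(22958 - -4185\right)} = \sqrt{38 \left(- \frac{1}{100}\right) + \left(22958 + 4185\right)} = \sqrt{- \frac{19}{50} + 27143} = \sqrt{\frac{1357131}{50}} = \frac{\sqrt{2714262}}{10}$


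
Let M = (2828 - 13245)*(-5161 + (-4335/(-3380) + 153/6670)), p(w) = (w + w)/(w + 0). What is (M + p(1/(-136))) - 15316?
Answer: 121139403693277/2254460 ≈ 5.3733e+7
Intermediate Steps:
p(w) = 2 (p(w) = (2*w)/w = 2)
M = 121173928493717/2254460 (M = -10417*(-5161 + (-4335*(-1/3380) + 153*(1/6670))) = -10417*(-5161 + (867/676 + 153/6670)) = -10417*(-5161 + 2943159/2254460) = -10417*(-11632324901/2254460) = 121173928493717/2254460 ≈ 5.3749e+7)
(M + p(1/(-136))) - 15316 = (121173928493717/2254460 + 2) - 15316 = 121173933002637/2254460 - 15316 = 121139403693277/2254460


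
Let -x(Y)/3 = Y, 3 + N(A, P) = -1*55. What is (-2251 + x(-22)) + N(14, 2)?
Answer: -2243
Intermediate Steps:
N(A, P) = -58 (N(A, P) = -3 - 1*55 = -3 - 55 = -58)
x(Y) = -3*Y
(-2251 + x(-22)) + N(14, 2) = (-2251 - 3*(-22)) - 58 = (-2251 + 66) - 58 = -2185 - 58 = -2243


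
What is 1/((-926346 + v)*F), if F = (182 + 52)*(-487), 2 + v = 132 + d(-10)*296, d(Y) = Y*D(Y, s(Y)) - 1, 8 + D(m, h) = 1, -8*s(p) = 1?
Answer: 1/103222244736 ≈ 9.6878e-12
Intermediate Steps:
s(p) = -⅛ (s(p) = -⅛*1 = -⅛)
D(m, h) = -7 (D(m, h) = -8 + 1 = -7)
d(Y) = -1 - 7*Y (d(Y) = Y*(-7) - 1 = -7*Y - 1 = -1 - 7*Y)
v = 20554 (v = -2 + (132 + (-1 - 7*(-10))*296) = -2 + (132 + (-1 + 70)*296) = -2 + (132 + 69*296) = -2 + (132 + 20424) = -2 + 20556 = 20554)
F = -113958 (F = 234*(-487) = -113958)
1/((-926346 + v)*F) = 1/((-926346 + 20554)*(-113958)) = -1/113958/(-905792) = -1/905792*(-1/113958) = 1/103222244736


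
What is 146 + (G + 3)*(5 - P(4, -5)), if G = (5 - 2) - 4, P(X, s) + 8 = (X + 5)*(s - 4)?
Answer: 334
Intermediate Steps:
P(X, s) = -8 + (-4 + s)*(5 + X) (P(X, s) = -8 + (X + 5)*(s - 4) = -8 + (5 + X)*(-4 + s) = -8 + (-4 + s)*(5 + X))
G = -1 (G = 3 - 4 = -1)
146 + (G + 3)*(5 - P(4, -5)) = 146 + (-1 + 3)*(5 - (-28 - 4*4 + 5*(-5) + 4*(-5))) = 146 + 2*(5 - (-28 - 16 - 25 - 20)) = 146 + 2*(5 - 1*(-89)) = 146 + 2*(5 + 89) = 146 + 2*94 = 146 + 188 = 334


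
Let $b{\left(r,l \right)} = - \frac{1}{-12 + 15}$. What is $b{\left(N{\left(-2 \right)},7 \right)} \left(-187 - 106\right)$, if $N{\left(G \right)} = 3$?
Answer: $\frac{293}{3} \approx 97.667$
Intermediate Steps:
$b{\left(r,l \right)} = - \frac{1}{3}$
$b{\left(N{\left(-2 \right)},7 \right)} \left(-187 - 106\right) = - \frac{-187 - 106}{3} = \left(- \frac{1}{3}\right) \left(-293\right) = \frac{293}{3}$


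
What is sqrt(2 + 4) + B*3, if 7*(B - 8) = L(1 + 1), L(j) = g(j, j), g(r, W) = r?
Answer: 174/7 + sqrt(6) ≈ 27.307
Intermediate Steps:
L(j) = j
B = 58/7 (B = 8 + (1 + 1)/7 = 8 + (1/7)*2 = 8 + 2/7 = 58/7 ≈ 8.2857)
sqrt(2 + 4) + B*3 = sqrt(2 + 4) + (58/7)*3 = sqrt(6) + 174/7 = 174/7 + sqrt(6)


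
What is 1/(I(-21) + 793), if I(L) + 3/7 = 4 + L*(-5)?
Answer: 7/6311 ≈ 0.0011092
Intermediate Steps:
I(L) = 25/7 - 5*L (I(L) = -3/7 + (4 + L*(-5)) = -3/7 + (4 - 5*L) = 25/7 - 5*L)
1/(I(-21) + 793) = 1/((25/7 - 5*(-21)) + 793) = 1/((25/7 + 105) + 793) = 1/(760/7 + 793) = 1/(6311/7) = 7/6311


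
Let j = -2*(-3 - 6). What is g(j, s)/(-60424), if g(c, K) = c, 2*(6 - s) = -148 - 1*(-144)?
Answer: -9/30212 ≈ -0.00029789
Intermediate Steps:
j = 18 (j = -2*(-9) = 18)
s = 8 (s = 6 - (-148 - 1*(-144))/2 = 6 - (-148 + 144)/2 = 6 - ½*(-4) = 6 + 2 = 8)
g(j, s)/(-60424) = 18/(-60424) = 18*(-1/60424) = -9/30212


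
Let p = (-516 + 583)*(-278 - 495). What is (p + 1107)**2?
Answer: 2568867856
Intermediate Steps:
p = -51791 (p = 67*(-773) = -51791)
(p + 1107)**2 = (-51791 + 1107)**2 = (-50684)**2 = 2568867856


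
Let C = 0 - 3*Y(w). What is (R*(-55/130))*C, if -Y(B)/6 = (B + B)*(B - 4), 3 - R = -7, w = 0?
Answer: 0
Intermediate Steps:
R = 10 (R = 3 - 1*(-7) = 3 + 7 = 10)
Y(B) = -12*B*(-4 + B) (Y(B) = -6*(B + B)*(B - 4) = -6*2*B*(-4 + B) = -12*B*(-4 + B))
C = 0 (C = 0 - 36*0*(4 - 1*0) = 0 - 36*0*(4 + 0) = 0 - 36*0*4 = 0 - 3*0 = 0 + 0 = 0)
(R*(-55/130))*C = (10*(-55/130))*0 = (10*(-55*1/130))*0 = (10*(-11/26))*0 = -55/13*0 = 0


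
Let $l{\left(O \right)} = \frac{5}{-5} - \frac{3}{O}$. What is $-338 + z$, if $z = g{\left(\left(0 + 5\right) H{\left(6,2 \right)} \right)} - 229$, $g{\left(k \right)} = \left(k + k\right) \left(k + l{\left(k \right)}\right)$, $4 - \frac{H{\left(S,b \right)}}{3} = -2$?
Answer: $15447$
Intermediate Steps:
$l{\left(O \right)} = -1 - \frac{3}{O}$ ($l{\left(O \right)} = 5 \left(- \frac{1}{5}\right) - \frac{3}{O} = -1 - \frac{3}{O}$)
$H{\left(S,b \right)} = 18$ ($H{\left(S,b \right)} = 12 - -6 = 12 + 6 = 18$)
$g{\left(k \right)} = 2 k \left(k + \frac{-3 - k}{k}\right)$ ($g{\left(k \right)} = \left(k + k\right) \left(k + \frac{-3 - k}{k}\right) = 2 k \left(k + \frac{-3 - k}{k}\right)$)
$z = 15785$ ($z = \left(-6 - 2 \left(0 + 5\right) 18 + 2 \left(\left(0 + 5\right) 18\right)^{2}\right) - 229 = \left(-6 - 2 \cdot 5 \cdot 18 + 2 \left(5 \cdot 18\right)^{2}\right) - 229 = \left(-6 - 180 + 2 \cdot 90^{2}\right) - 229 = \left(-6 - 180 + 2 \cdot 8100\right) - 229 = \left(-6 - 180 + 16200\right) - 229 = 16014 - 229 = 15785$)
$-338 + z = -338 + 15785 = 15447$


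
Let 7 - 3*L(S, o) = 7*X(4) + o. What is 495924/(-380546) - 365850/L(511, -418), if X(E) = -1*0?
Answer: -8357580600/3234641 ≈ -2583.8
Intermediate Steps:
X(E) = 0
L(S, o) = 7/3 - o/3 (L(S, o) = 7/3 - (7*0 + o)/3 = 7/3 - (0 + o)/3 = 7/3 - o/3)
495924/(-380546) - 365850/L(511, -418) = 495924/(-380546) - 365850/(7/3 - ⅓*(-418)) = 495924*(-1/380546) - 365850/(7/3 + 418/3) = -247962/190273 - 365850/425/3 = -247962/190273 - 365850*3/425 = -247962/190273 - 43902/17 = -8357580600/3234641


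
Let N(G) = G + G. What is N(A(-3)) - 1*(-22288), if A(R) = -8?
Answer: 22272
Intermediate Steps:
N(G) = 2*G
N(A(-3)) - 1*(-22288) = 2*(-8) - 1*(-22288) = -16 + 22288 = 22272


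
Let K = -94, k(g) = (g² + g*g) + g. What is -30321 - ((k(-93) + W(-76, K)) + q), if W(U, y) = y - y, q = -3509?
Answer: -44017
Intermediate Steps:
k(g) = g + 2*g² (k(g) = (g² + g²) + g = 2*g² + g = g + 2*g²)
W(U, y) = 0
-30321 - ((k(-93) + W(-76, K)) + q) = -30321 - ((-93*(1 + 2*(-93)) + 0) - 3509) = -30321 - ((-93*(1 - 186) + 0) - 3509) = -30321 - ((-93*(-185) + 0) - 3509) = -30321 - ((17205 + 0) - 3509) = -30321 - (17205 - 3509) = -30321 - 1*13696 = -30321 - 13696 = -44017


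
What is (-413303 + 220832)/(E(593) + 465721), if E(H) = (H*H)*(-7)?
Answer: 64157/665274 ≈ 0.096437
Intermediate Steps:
E(H) = -7*H² (E(H) = H²*(-7) = -7*H²)
(-413303 + 220832)/(E(593) + 465721) = (-413303 + 220832)/(-7*593² + 465721) = -192471/(-7*351649 + 465721) = -192471/(-2461543 + 465721) = -192471/(-1995822) = -192471*(-1/1995822) = 64157/665274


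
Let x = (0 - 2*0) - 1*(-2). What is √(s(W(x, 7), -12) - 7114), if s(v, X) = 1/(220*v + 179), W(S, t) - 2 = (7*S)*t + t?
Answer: I*√4002272072835/23719 ≈ 84.344*I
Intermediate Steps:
x = 2 (x = (0 + 0) + 2 = 0 + 2 = 2)
W(S, t) = 2 + t + 7*S*t (W(S, t) = 2 + ((7*S)*t + t) = 2 + (7*S*t + t) = 2 + (t + 7*S*t) = 2 + t + 7*S*t)
s(v, X) = 1/(179 + 220*v)
√(s(W(x, 7), -12) - 7114) = √(1/(179 + 220*(2 + 7 + 7*2*7)) - 7114) = √(1/(179 + 220*(2 + 7 + 98)) - 7114) = √(1/(179 + 220*107) - 7114) = √(1/(179 + 23540) - 7114) = √(1/23719 - 7114) = √(-168736965/23719) = I*√4002272072835/23719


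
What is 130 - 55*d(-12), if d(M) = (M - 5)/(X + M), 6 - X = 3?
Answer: 235/9 ≈ 26.111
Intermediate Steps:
X = 3 (X = 6 - 1*3 = 6 - 3 = 3)
d(M) = (-5 + M)/(3 + M) (d(M) = (M - 5)/(3 + M) = (-5 + M)/(3 + M))
130 - 55*d(-12) = 130 - 55*(-5 - 12)/(3 - 12) = 130 - 55*(-17)/(-9) = 130 - (-55)*(-17)/9 = 130 - 55*17/9 = 130 - 935/9 = 235/9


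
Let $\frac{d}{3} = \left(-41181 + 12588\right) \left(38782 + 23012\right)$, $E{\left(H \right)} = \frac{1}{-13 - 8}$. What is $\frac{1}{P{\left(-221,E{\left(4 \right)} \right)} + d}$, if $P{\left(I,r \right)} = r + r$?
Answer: $- \frac{21}{111313178048} \approx -1.8866 \cdot 10^{-10}$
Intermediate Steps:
$E{\left(H \right)} = - \frac{1}{21}$ ($E{\left(H \right)} = \frac{1}{-21} = - \frac{1}{21}$)
$P{\left(I,r \right)} = 2 r$
$d = -5300627526$ ($d = 3 \left(-41181 + 12588\right) \left(38782 + 23012\right) = 3 \left(\left(-28593\right) 61794\right) = 3 \left(-1766875842\right) = -5300627526$)
$\frac{1}{P{\left(-221,E{\left(4 \right)} \right)} + d} = \frac{1}{2 \left(- \frac{1}{21}\right) - 5300627526} = \frac{1}{- \frac{2}{21} - 5300627526} = \frac{1}{- \frac{111313178048}{21}} = - \frac{21}{111313178048}$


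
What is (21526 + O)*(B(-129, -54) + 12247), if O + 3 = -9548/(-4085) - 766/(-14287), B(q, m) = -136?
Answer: 15214726771607781/58362395 ≈ 2.6069e+8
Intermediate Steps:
O = -35545799/58362395 (O = -3 + (-9548/(-4085) - 766/(-14287)) = -3 + (-9548*(-1/4085) - 766*(-1/14287)) = -3 + (9548/4085 + 766/14287) = -3 + 139541386/58362395 = -35545799/58362395 ≈ -0.60905)
(21526 + O)*(B(-129, -54) + 12247) = (21526 - 35545799/58362395)*(-136 + 12247) = (1256273368971/58362395)*12111 = 15214726771607781/58362395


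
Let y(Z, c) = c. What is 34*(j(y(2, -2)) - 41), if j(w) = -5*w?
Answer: -1054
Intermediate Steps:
34*(j(y(2, -2)) - 41) = 34*(-5*(-2) - 41) = 34*(10 - 41) = 34*(-31) = -1054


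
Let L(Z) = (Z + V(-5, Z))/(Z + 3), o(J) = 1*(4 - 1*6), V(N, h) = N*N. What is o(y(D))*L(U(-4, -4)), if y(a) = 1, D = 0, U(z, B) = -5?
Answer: 20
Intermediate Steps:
V(N, h) = N²
o(J) = -2 (o(J) = 1*(4 - 6) = 1*(-2) = -2)
L(Z) = (25 + Z)/(3 + Z) (L(Z) = (Z + (-5)²)/(Z + 3) = (Z + 25)/(3 + Z) = (25 + Z)/(3 + Z))
o(y(D))*L(U(-4, -4)) = -2*(25 - 5)/(3 - 5) = -2*20/(-2) = -(-1)*20 = -2*(-10) = 20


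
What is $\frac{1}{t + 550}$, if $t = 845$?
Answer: $\frac{1}{1395} \approx 0.00071685$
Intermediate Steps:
$\frac{1}{t + 550} = \frac{1}{845 + 550} = \frac{1}{1395}$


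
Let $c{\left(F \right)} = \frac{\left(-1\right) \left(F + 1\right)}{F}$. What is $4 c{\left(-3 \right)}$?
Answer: $- \frac{8}{3} \approx -2.6667$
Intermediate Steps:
$c{\left(F \right)} = \frac{-1 - F}{F}$ ($c{\left(F \right)} = \frac{\left(-1\right) \left(1 + F\right)}{F} = \frac{-1 - F}{F}$)
$4 c{\left(-3 \right)} = 4 \frac{-1 - -3}{-3} = 4 \left(- \frac{-1 + 3}{3}\right) = 4 \left(\left(- \frac{1}{3}\right) 2\right) = 4 \left(- \frac{2}{3}\right) = - \frac{8}{3}$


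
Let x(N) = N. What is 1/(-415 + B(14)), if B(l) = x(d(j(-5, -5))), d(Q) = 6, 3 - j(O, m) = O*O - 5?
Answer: -1/409 ≈ -0.0024450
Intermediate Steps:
j(O, m) = 8 - O² (j(O, m) = 3 - (O*O - 5) = 3 - (O² - 5) = 3 - (-5 + O²) = 3 + (5 - O²) = 8 - O²)
B(l) = 6
1/(-415 + B(14)) = 1/(-415 + 6) = 1/(-409) = -1/409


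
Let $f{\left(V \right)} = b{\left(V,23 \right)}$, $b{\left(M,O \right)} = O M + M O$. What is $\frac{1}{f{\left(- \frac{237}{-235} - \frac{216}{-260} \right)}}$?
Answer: $\frac{3055}{258474} \approx 0.011819$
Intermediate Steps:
$b{\left(M,O \right)} = 2 M O$ ($b{\left(M,O \right)} = M O + M O = 2 M O$)
$f{\left(V \right)} = 46 V$ ($f{\left(V \right)} = 2 V 23 = 46 V$)
$\frac{1}{f{\left(- \frac{237}{-235} - \frac{216}{-260} \right)}} = \frac{1}{46 \left(- \frac{237}{-235} - \frac{216}{-260}\right)} = \frac{1}{46 \left(\left(-237\right) \left(- \frac{1}{235}\right) - - \frac{54}{65}\right)} = \frac{1}{46 \left(\frac{237}{235} + \frac{54}{65}\right)} = \frac{1}{46 \cdot \frac{5619}{3055}} = \frac{1}{\frac{258474}{3055}} = \frac{3055}{258474}$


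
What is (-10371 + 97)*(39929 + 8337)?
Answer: -495884884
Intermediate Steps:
(-10371 + 97)*(39929 + 8337) = -10274*48266 = -495884884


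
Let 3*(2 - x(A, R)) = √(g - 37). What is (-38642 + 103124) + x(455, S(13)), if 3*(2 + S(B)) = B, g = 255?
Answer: 64484 - √218/3 ≈ 64479.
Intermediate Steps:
S(B) = -2 + B/3
x(A, R) = 2 - √218/3 (x(A, R) = 2 - √(255 - 37)/3 = 2 - √218/3)
(-38642 + 103124) + x(455, S(13)) = (-38642 + 103124) + (2 - √218/3) = 64482 + (2 - √218/3) = 64484 - √218/3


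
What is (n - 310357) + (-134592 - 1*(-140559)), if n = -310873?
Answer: -615263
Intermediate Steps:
(n - 310357) + (-134592 - 1*(-140559)) = (-310873 - 310357) + (-134592 - 1*(-140559)) = -621230 + (-134592 + 140559) = -621230 + 5967 = -615263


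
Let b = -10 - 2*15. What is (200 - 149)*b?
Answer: -2040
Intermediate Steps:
b = -40 (b = -10 - 30 = -40)
(200 - 149)*b = (200 - 149)*(-40) = 51*(-40) = -2040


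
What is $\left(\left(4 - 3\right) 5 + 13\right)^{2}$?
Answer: $324$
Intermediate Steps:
$\left(\left(4 - 3\right) 5 + 13\right)^{2} = \left(1 \cdot 5 + 13\right)^{2} = \left(5 + 13\right)^{2} = 18^{2} = 324$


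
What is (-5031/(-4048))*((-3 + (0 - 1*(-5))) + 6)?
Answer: 5031/506 ≈ 9.9427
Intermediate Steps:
(-5031/(-4048))*((-3 + (0 - 1*(-5))) + 6) = (-5031*(-1/4048))*((-3 + (0 + 5)) + 6) = 5031*((-3 + 5) + 6)/4048 = 5031*(2 + 6)/4048 = (5031/4048)*8 = 5031/506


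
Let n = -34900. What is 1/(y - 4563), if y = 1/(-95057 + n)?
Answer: -129957/592993792 ≈ -0.00021915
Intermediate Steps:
y = -1/129957 (y = 1/(-95057 - 34900) = 1/(-129957) = -1/129957 ≈ -7.6948e-6)
1/(y - 4563) = 1/(-1/129957 - 4563) = 1/(-592993792/129957) = -129957/592993792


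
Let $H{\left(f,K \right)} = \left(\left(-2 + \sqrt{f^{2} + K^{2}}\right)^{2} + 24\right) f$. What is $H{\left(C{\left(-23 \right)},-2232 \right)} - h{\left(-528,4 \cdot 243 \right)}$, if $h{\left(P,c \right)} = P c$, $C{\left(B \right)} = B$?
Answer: $-114081547 + 92 \sqrt{4982353} \approx -1.1388 \cdot 10^{8}$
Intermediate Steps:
$H{\left(f,K \right)} = f \left(24 + \left(-2 + \sqrt{K^{2} + f^{2}}\right)^{2}\right)$ ($H{\left(f,K \right)} = \left(\left(-2 + \sqrt{K^{2} + f^{2}}\right)^{2} + 24\right) f = \left(24 + \left(-2 + \sqrt{K^{2} + f^{2}}\right)^{2}\right) f = f \left(24 + \left(-2 + \sqrt{K^{2} + f^{2}}\right)^{2}\right)$)
$H{\left(C{\left(-23 \right)},-2232 \right)} - h{\left(-528,4 \cdot 243 \right)} = - 23 \left(24 + \left(-2 + \sqrt{\left(-2232\right)^{2} + \left(-23\right)^{2}}\right)^{2}\right) - - 528 \cdot 4 \cdot 243 = - 23 \left(24 + \left(-2 + \sqrt{4981824 + 529}\right)^{2}\right) - \left(-528\right) 972 = - 23 \left(24 + \left(-2 + \sqrt{4982353}\right)^{2}\right) - -513216 = \left(-552 - 23 \left(-2 + \sqrt{4982353}\right)^{2}\right) + 513216 = 512664 - 23 \left(-2 + \sqrt{4982353}\right)^{2}$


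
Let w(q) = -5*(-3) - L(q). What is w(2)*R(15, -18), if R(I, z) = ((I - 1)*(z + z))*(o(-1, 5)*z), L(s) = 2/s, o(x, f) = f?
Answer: 635040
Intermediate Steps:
w(q) = 15 - 2/q (w(q) = -5*(-3) - 2/q = 15 - 2/q)
R(I, z) = 10*z²*(-1 + I) (R(I, z) = ((I - 1)*(z + z))*(5*z) = ((-1 + I)*(2*z))*(5*z) = (2*z*(-1 + I))*(5*z) = 10*z²*(-1 + I))
w(2)*R(15, -18) = (15 - 2/2)*(10*(-18)²*(-1 + 15)) = (15 - 2*½)*(10*324*14) = (15 - 1)*45360 = 14*45360 = 635040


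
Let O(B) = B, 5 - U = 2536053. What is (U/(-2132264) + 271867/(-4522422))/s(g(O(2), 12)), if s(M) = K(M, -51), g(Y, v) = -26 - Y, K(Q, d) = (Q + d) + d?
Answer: -1361173381421/156698711380380 ≈ -0.0086866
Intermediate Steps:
U = -2536048 (U = 5 - 1*2536053 = 5 - 2536053 = -2536048)
K(Q, d) = Q + 2*d
s(M) = -102 + M (s(M) = M + 2*(-51) = M - 102 = -102 + M)
(U/(-2132264) + 271867/(-4522422))/s(g(O(2), 12)) = (-2536048/(-2132264) + 271867/(-4522422))/(-102 + (-26 - 1*2)) = (-2536048*(-1/2132264) + 271867*(-1/4522422))/(-102 + (-26 - 2)) = (317006/266533 - 271867/4522422)/(-102 - 28) = (1361173381421/1205374702926)/(-130) = (1361173381421/1205374702926)*(-1/130) = -1361173381421/156698711380380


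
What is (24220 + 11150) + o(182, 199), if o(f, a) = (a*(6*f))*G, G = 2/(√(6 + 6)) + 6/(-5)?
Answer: -1126998/5 + 72436*√3 ≈ -99937.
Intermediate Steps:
G = -6/5 + √3/3 (G = 2/(√12) + 6*(-⅕) = 2/((2*√3)) - 6/5 = 2*(√3/6) - 6/5 = √3/3 - 6/5 = -6/5 + √3/3 ≈ -0.62265)
o(f, a) = 6*a*f*(-6/5 + √3/3) (o(f, a) = (a*(6*f))*(-6/5 + √3/3) = (6*a*f)*(-6/5 + √3/3) = 6*a*f*(-6/5 + √3/3))
(24220 + 11150) + o(182, 199) = (24220 + 11150) + (⅖)*199*182*(-18 + 5*√3) = 35370 + (-1303848/5 + 72436*√3) = -1126998/5 + 72436*√3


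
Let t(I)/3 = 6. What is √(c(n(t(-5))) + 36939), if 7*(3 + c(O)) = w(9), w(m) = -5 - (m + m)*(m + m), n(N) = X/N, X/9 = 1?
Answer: √36889 ≈ 192.07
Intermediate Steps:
X = 9 (X = 9*1 = 9)
t(I) = 18 (t(I) = 3*6 = 18)
n(N) = 9/N
w(m) = -5 - 4*m² (w(m) = -5 - 2*m*2*m = -5 - 4*m²)
c(O) = -50 (c(O) = -3 + (-5 - 4*9²)/7 = -3 + (-5 - 4*81)/7 = -3 + (-5 - 324)/7 = -3 + (⅐)*(-329) = -3 - 47 = -50)
√(c(n(t(-5))) + 36939) = √(-50 + 36939) = √36889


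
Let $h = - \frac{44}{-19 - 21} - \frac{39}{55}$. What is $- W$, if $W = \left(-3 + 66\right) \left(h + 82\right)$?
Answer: $- \frac{570969}{110} \approx -5190.6$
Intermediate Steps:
$h = \frac{43}{110}$ ($h = - \frac{44}{-40} - \frac{39}{55} = \left(-44\right) \left(- \frac{1}{40}\right) - \frac{39}{55} = \frac{11}{10} - \frac{39}{55} = \frac{43}{110} \approx 0.39091$)
$W = \frac{570969}{110}$ ($W = \left(-3 + 66\right) \left(\frac{43}{110} + 82\right) = 63 \cdot \frac{9063}{110} = \frac{570969}{110} \approx 5190.6$)
$- W = \left(-1\right) \frac{570969}{110} = - \frac{570969}{110}$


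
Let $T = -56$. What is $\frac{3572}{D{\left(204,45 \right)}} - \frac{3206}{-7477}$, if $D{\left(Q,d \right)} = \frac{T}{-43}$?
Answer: $\frac{287154207}{104678} \approx 2743.2$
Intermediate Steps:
$D{\left(Q,d \right)} = \frac{56}{43}$ ($D{\left(Q,d \right)} = - \frac{56}{-43} = \left(-56\right) \left(- \frac{1}{43}\right) = \frac{56}{43}$)
$\frac{3572}{D{\left(204,45 \right)}} - \frac{3206}{-7477} = \frac{3572}{\frac{56}{43}} - \frac{3206}{-7477} = 3572 \cdot \frac{43}{56} - - \frac{3206}{7477} = \frac{38399}{14} + \frac{3206}{7477} = \frac{287154207}{104678}$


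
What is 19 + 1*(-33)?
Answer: -14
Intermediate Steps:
19 + 1*(-33) = 19 - 33 = -14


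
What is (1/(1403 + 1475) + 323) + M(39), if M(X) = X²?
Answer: 5307033/2878 ≈ 1844.0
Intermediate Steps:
(1/(1403 + 1475) + 323) + M(39) = (1/(1403 + 1475) + 323) + 39² = (1/2878 + 323) + 1521 = 929595/2878 + 1521 = 5307033/2878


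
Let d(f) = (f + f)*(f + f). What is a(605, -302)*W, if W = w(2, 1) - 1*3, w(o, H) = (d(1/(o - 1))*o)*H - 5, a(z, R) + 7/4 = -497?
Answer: 0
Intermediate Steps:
d(f) = 4*f² (d(f) = (2*f)*(2*f) = 4*f²)
a(z, R) = -1995/4 (a(z, R) = -7/4 - 497 = -1995/4)
w(o, H) = -5 + 4*H*o/(-1 + o)² (w(o, H) = ((4*(1/(o - 1))²)*o)*H - 5 = ((4*(1/(-1 + o))²)*o)*H - 5 = ((4/(-1 + o)²)*o)*H - 5 = (4*o/(-1 + o)²)*H - 5 = 4*H*o/(-1 + o)² - 5 = -5 + 4*H*o/(-1 + o)²)
W = 0 (W = (-5 + 4*1*2/(-1 + 2)²) - 1*3 = (-5 + 4*1*2/1²) - 3 = (-5 + 4*1*2*1) - 3 = (-5 + 8) - 3 = 3 - 3 = 0)
a(605, -302)*W = -1995/4*0 = 0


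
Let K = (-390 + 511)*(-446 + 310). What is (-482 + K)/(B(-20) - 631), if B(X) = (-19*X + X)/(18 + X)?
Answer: 16938/811 ≈ 20.885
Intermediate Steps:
B(X) = -18*X/(18 + X) (B(X) = (-18*X)/(18 + X) = -18*X/(18 + X))
K = -16456 (K = 121*(-136) = -16456)
(-482 + K)/(B(-20) - 631) = (-482 - 16456)/(-18*(-20)/(18 - 20) - 631) = -16938/(-18*(-20)/(-2) - 631) = -16938/(-18*(-20)*(-½) - 631) = -16938/(-180 - 631) = -16938/(-811) = -1/811*(-16938) = 16938/811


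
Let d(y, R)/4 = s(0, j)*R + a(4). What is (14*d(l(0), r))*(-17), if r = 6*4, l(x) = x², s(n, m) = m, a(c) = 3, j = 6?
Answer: -139944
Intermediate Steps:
r = 24
d(y, R) = 12 + 24*R (d(y, R) = 4*(6*R + 3) = 4*(3 + 6*R) = 12 + 24*R)
(14*d(l(0), r))*(-17) = (14*(12 + 24*24))*(-17) = (14*(12 + 576))*(-17) = (14*588)*(-17) = 8232*(-17) = -139944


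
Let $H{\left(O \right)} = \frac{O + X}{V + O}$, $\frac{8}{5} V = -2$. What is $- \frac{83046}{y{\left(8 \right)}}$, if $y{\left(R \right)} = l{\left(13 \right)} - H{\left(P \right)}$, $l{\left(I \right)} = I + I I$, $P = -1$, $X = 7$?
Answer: $- \frac{124569}{277} \approx -449.71$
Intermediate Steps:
$V = - \frac{5}{4}$ ($V = \frac{5}{8} \left(-2\right) = - \frac{5}{4} \approx -1.25$)
$H{\left(O \right)} = \frac{7 + O}{- \frac{5}{4} + O}$ ($H{\left(O \right)} = \frac{O + 7}{- \frac{5}{4} + O} = \frac{7 + O}{- \frac{5}{4} + O}$)
$l{\left(I \right)} = I + I^{2}$
$y{\left(R \right)} = \frac{554}{3}$ ($y{\left(R \right)} = 13 \left(1 + 13\right) - \frac{4 \left(7 - 1\right)}{-5 + 4 \left(-1\right)} = 13 \cdot 14 - 4 \frac{1}{-5 - 4} \cdot 6 = 182 - 4 \frac{1}{-9} \cdot 6 = 182 - 4 \left(- \frac{1}{9}\right) 6 = 182 - - \frac{8}{3} = 182 + \frac{8}{3} = \frac{554}{3}$)
$- \frac{83046}{y{\left(8 \right)}} = - \frac{83046}{\frac{554}{3}} = \left(-83046\right) \frac{3}{554} = - \frac{124569}{277}$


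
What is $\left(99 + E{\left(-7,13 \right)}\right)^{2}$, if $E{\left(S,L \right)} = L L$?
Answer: $71824$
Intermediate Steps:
$E{\left(S,L \right)} = L^{2}$
$\left(99 + E{\left(-7,13 \right)}\right)^{2} = \left(99 + 13^{2}\right)^{2} = \left(99 + 169\right)^{2} = 268^{2} = 71824$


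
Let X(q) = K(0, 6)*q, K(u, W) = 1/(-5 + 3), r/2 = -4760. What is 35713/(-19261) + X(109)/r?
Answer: -39875063/21572320 ≈ -1.8484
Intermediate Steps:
r = -9520 (r = 2*(-4760) = -9520)
K(u, W) = -½ (K(u, W) = 1/(-2) = -½)
X(q) = -q/2
35713/(-19261) + X(109)/r = 35713/(-19261) - ½*109/(-9520) = 35713*(-1/19261) - 109/2*(-1/9520) = -35713/19261 + 109/19040 = -39875063/21572320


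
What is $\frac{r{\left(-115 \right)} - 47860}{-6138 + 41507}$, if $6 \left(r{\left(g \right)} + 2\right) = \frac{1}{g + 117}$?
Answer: $- \frac{574343}{424428} \approx -1.3532$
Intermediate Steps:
$r{\left(g \right)} = -2 + \frac{1}{6 \left(117 + g\right)}$ ($r{\left(g \right)} = -2 + \frac{1}{6 \left(g + 117\right)} = -2 + \frac{1}{6 \left(117 + g\right)}$)
$\frac{r{\left(-115 \right)} - 47860}{-6138 + 41507} = \frac{\frac{-1403 - -1380}{6 \left(117 - 115\right)} - 47860}{-6138 + 41507} = \frac{\frac{-1403 + 1380}{6 \cdot 2} - 47860}{35369} = \left(\frac{1}{6} \cdot \frac{1}{2} \left(-23\right) - 47860\right) \frac{1}{35369} = \left(- \frac{23}{12} - 47860\right) \frac{1}{35369} = \left(- \frac{574343}{12}\right) \frac{1}{35369} = - \frac{574343}{424428}$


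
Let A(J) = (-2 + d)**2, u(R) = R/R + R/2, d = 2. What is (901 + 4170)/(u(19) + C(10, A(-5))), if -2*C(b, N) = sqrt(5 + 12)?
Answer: 106491/212 + 5071*sqrt(17)/212 ≈ 600.94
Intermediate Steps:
u(R) = 1 + R/2 (u(R) = 1 + R*(1/2) = 1 + R/2)
A(J) = 0 (A(J) = (-2 + 2)**2 = 0**2 = 0)
C(b, N) = -sqrt(17)/2 (C(b, N) = -sqrt(5 + 12)/2 = -sqrt(17)/2)
(901 + 4170)/(u(19) + C(10, A(-5))) = (901 + 4170)/((1 + (1/2)*19) - sqrt(17)/2) = 5071/((1 + 19/2) - sqrt(17)/2) = 5071/(21/2 - sqrt(17)/2)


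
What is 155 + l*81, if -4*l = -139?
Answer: 11879/4 ≈ 2969.8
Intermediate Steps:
l = 139/4 (l = -¼*(-139) = 139/4 ≈ 34.750)
155 + l*81 = 155 + (139/4)*81 = 155 + 11259/4 = 11879/4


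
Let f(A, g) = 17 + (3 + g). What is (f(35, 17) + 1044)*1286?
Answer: 1390166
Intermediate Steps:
f(A, g) = 20 + g
(f(35, 17) + 1044)*1286 = ((20 + 17) + 1044)*1286 = (37 + 1044)*1286 = 1081*1286 = 1390166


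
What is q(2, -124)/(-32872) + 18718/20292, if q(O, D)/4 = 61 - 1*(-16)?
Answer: 2718965/2977851 ≈ 0.91306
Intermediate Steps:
q(O, D) = 308 (q(O, D) = 4*(61 - 1*(-16)) = 4*(61 + 16) = 4*77 = 308)
q(2, -124)/(-32872) + 18718/20292 = 308/(-32872) + 18718/20292 = 308*(-1/32872) + 18718*(1/20292) = -11/1174 + 9359/10146 = 2718965/2977851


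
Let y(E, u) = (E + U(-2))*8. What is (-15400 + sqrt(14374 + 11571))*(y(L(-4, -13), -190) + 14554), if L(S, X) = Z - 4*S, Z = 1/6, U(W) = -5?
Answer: -676522000/3 + 43930*sqrt(25945)/3 ≈ -2.2315e+8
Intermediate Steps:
Z = 1/6 (Z = 1*(1/6) = 1/6 ≈ 0.16667)
L(S, X) = 1/6 - 4*S
y(E, u) = -40 + 8*E (y(E, u) = (E - 5)*8 = (-5 + E)*8 = -40 + 8*E)
(-15400 + sqrt(14374 + 11571))*(y(L(-4, -13), -190) + 14554) = (-15400 + sqrt(14374 + 11571))*((-40 + 8*(1/6 - 4*(-4))) + 14554) = (-15400 + sqrt(25945))*((-40 + 8*(1/6 + 16)) + 14554) = (-15400 + sqrt(25945))*((-40 + 8*(97/6)) + 14554) = (-15400 + sqrt(25945))*((-40 + 388/3) + 14554) = (-15400 + sqrt(25945))*(268/3 + 14554) = (-15400 + sqrt(25945))*(43930/3) = -676522000/3 + 43930*sqrt(25945)/3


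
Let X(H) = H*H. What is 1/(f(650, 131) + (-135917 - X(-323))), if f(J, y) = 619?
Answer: -1/239627 ≈ -4.1732e-6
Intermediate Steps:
X(H) = H²
1/(f(650, 131) + (-135917 - X(-323))) = 1/(619 + (-135917 - 1*(-323)²)) = 1/(619 + (-135917 - 1*104329)) = 1/(619 + (-135917 - 104329)) = 1/(619 - 240246) = 1/(-239627) = -1/239627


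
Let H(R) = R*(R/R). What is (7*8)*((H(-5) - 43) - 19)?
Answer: -3752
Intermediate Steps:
H(R) = R (H(R) = R*1 = R)
(7*8)*((H(-5) - 43) - 19) = (7*8)*((-5 - 43) - 19) = 56*(-48 - 19) = 56*(-67) = -3752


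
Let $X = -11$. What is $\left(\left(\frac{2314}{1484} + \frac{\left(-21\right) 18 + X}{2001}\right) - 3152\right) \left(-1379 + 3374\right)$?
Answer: $- \frac{444398625175}{70702} \approx -6.2855 \cdot 10^{6}$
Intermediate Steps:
$\left(\left(\frac{2314}{1484} + \frac{\left(-21\right) 18 + X}{2001}\right) - 3152\right) \left(-1379 + 3374\right) = \left(\left(\frac{2314}{1484} + \frac{\left(-21\right) 18 - 11}{2001}\right) - 3152\right) \left(-1379 + 3374\right) = \left(\left(2314 \cdot \frac{1}{1484} + \left(-378 - 11\right) \frac{1}{2001}\right) - 3152\right) 1995 = \left(\left(\frac{1157}{742} - \frac{389}{2001}\right) - 3152\right) 1995 = \left(\frac{2026519}{1484742} - 3152\right) 1995 = \left(- \frac{4677880265}{1484742}\right) 1995 = - \frac{444398625175}{70702}$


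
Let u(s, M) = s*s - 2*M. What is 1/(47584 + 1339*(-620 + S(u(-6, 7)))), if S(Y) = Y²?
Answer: -1/134520 ≈ -7.4338e-6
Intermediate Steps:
u(s, M) = s² - 2*M
1/(47584 + 1339*(-620 + S(u(-6, 7)))) = 1/(47584 + 1339*(-620 + ((-6)² - 2*7)²)) = 1/(47584 + 1339*(-620 + (36 - 14)²)) = 1/(47584 + 1339*(-620 + 22²)) = 1/(47584 + 1339*(-620 + 484)) = 1/(47584 + 1339*(-136)) = 1/(47584 - 182104) = 1/(-134520) = -1/134520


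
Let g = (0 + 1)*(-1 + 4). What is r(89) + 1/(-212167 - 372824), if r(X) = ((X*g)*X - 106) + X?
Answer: 13891196285/584991 ≈ 23746.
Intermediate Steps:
g = 3 (g = 1*3 = 3)
r(X) = -106 + X + 3*X² (r(X) = ((X*3)*X - 106) + X = ((3*X)*X - 106) + X = (3*X² - 106) + X = (-106 + 3*X²) + X = -106 + X + 3*X²)
r(89) + 1/(-212167 - 372824) = (-106 + 89 + 3*89²) + 1/(-212167 - 372824) = (-106 + 89 + 3*7921) + 1/(-584991) = (-106 + 89 + 23763) - 1/584991 = 23746 - 1/584991 = 13891196285/584991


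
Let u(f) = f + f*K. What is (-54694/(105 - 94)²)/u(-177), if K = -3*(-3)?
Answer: 27347/107085 ≈ 0.25538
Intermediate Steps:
K = 9
u(f) = 10*f (u(f) = f + f*9 = f + 9*f = 10*f)
(-54694/(105 - 94)²)/u(-177) = (-54694/(105 - 94)²)/((10*(-177))) = -54694/(11²)/(-1770) = -54694/121*(-1/1770) = 27347/107085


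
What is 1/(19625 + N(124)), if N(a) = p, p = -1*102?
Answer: 1/19523 ≈ 5.1222e-5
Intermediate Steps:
p = -102
N(a) = -102
1/(19625 + N(124)) = 1/(19625 - 102) = 1/19523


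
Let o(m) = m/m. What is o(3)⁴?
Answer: 1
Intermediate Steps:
o(m) = 1
o(3)⁴ = 1⁴ = 1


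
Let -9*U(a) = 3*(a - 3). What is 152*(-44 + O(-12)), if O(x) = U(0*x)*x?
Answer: -8512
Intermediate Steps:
U(a) = 1 - a/3 (U(a) = -(a - 3)/3 = -(-3 + a)/3 = -(-9 + 3*a)/9 = 1 - a/3)
O(x) = x (O(x) = (1 - 0*x)*x = (1 - ⅓*0)*x = (1 + 0)*x = 1*x = x)
152*(-44 + O(-12)) = 152*(-44 - 12) = 152*(-56) = -8512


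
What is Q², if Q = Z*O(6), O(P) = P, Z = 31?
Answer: 34596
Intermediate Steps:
Q = 186 (Q = 31*6 = 186)
Q² = 186² = 34596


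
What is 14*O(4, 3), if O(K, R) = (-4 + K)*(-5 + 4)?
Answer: 0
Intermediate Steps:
O(K, R) = 4 - K (O(K, R) = (-4 + K)*(-1) = 4 - K)
14*O(4, 3) = 14*(4 - 1*4) = 14*(4 - 4) = 14*0 = 0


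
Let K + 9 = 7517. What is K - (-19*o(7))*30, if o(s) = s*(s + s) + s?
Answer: 67358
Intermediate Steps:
K = 7508 (K = -9 + 7517 = 7508)
o(s) = s + 2*s² (o(s) = s*(2*s) + s = 2*s² + s = s + 2*s²)
K - (-19*o(7))*30 = 7508 - (-133*(1 + 2*7))*30 = 7508 - (-133*(1 + 14))*30 = 7508 - (-133*15)*30 = 7508 - (-19*105)*30 = 7508 - (-1995)*30 = 7508 - 1*(-59850) = 7508 + 59850 = 67358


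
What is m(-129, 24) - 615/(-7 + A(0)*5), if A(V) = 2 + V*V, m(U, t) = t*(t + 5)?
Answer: 491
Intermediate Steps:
m(U, t) = t*(5 + t)
A(V) = 2 + V²
m(-129, 24) - 615/(-7 + A(0)*5) = 24*(5 + 24) - 615/(-7 + (2 + 0²)*5) = 24*29 - 615/(-7 + (2 + 0)*5) = 696 - 615/(-7 + 2*5) = 696 - 615/(-7 + 10) = 696 - 615/3 = 696 - 615*⅓ = 696 - 205 = 491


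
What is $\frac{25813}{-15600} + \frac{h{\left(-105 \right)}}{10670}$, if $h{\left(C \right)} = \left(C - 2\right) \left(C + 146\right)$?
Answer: $- \frac{34386191}{16645200} \approx -2.0658$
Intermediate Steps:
$h{\left(C \right)} = \left(-2 + C\right) \left(146 + C\right)$
$\frac{25813}{-15600} + \frac{h{\left(-105 \right)}}{10670} = \frac{25813}{-15600} + \frac{-292 + \left(-105\right)^{2} + 144 \left(-105\right)}{10670} = 25813 \left(- \frac{1}{15600}\right) + \left(-292 + 11025 - 15120\right) \frac{1}{10670} = - \frac{25813}{15600} - \frac{4387}{10670} = - \frac{34386191}{16645200}$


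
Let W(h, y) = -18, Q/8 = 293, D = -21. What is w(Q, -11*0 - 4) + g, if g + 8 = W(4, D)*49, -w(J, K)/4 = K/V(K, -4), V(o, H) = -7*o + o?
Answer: -2668/3 ≈ -889.33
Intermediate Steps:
Q = 2344 (Q = 8*293 = 2344)
V(o, H) = -6*o
w(J, K) = ⅔ (w(J, K) = -4*K/((-6*K)) = -4*K*(-1/(6*K)) = -4*(-⅙) = ⅔)
g = -890 (g = -8 - 18*49 = -8 - 882 = -890)
w(Q, -11*0 - 4) + g = ⅔ - 890 = -2668/3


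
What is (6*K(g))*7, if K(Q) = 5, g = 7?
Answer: 210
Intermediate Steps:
(6*K(g))*7 = (6*5)*7 = 30*7 = 210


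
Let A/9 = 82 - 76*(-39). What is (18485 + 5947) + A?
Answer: 51846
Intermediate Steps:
A = 27414 (A = 9*(82 - 76*(-39)) = 9*(82 + 2964) = 9*3046 = 27414)
(18485 + 5947) + A = (18485 + 5947) + 27414 = 24432 + 27414 = 51846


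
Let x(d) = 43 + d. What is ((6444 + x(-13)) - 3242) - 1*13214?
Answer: -9982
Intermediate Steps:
((6444 + x(-13)) - 3242) - 1*13214 = ((6444 + (43 - 13)) - 3242) - 1*13214 = ((6444 + 30) - 3242) - 13214 = (6474 - 3242) - 13214 = 3232 - 13214 = -9982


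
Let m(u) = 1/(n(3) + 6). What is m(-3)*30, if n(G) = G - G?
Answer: 5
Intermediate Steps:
n(G) = 0
m(u) = ⅙ (m(u) = 1/(0 + 6) = 1/6 = ⅙)
m(-3)*30 = (⅙)*30 = 5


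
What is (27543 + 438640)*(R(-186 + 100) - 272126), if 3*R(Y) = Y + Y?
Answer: -380661728650/3 ≈ -1.2689e+11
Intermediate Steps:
R(Y) = 2*Y/3 (R(Y) = (Y + Y)/3 = (2*Y)/3 = 2*Y/3)
(27543 + 438640)*(R(-186 + 100) - 272126) = (27543 + 438640)*(2*(-186 + 100)/3 - 272126) = 466183*((⅔)*(-86) - 272126) = 466183*(-172/3 - 272126) = 466183*(-816550/3) = -380661728650/3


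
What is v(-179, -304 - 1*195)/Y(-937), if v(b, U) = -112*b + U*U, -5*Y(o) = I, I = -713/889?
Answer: 38578155/23 ≈ 1.6773e+6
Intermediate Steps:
I = -713/889 (I = -713*1/889 = -713/889 ≈ -0.80202)
Y(o) = 713/4445 (Y(o) = -⅕*(-713/889) = 713/4445)
v(b, U) = U² - 112*b (v(b, U) = -112*b + U² = U² - 112*b)
v(-179, -304 - 1*195)/Y(-937) = ((-304 - 1*195)² - 112*(-179))/(713/4445) = ((-304 - 195)² + 20048)*(4445/713) = ((-499)² + 20048)*(4445/713) = (249001 + 20048)*(4445/713) = 269049*(4445/713) = 38578155/23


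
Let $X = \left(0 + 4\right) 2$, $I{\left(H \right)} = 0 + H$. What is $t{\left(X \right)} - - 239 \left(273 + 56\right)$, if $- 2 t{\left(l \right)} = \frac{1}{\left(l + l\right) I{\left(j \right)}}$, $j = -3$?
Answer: $\frac{7548577}{96} \approx 78631.0$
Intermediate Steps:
$I{\left(H \right)} = H$
$X = 8$ ($X = 4 \cdot 2 = 8$)
$t{\left(l \right)} = \frac{1}{12 l}$ ($t{\left(l \right)} = - \frac{\frac{1}{l + l} \frac{1}{-3}}{2} = - \frac{\frac{1}{2 l} \left(- \frac{1}{3}\right)}{2} = - \frac{\left(- \frac{1}{6}\right) \frac{1}{l}}{2} = \frac{1}{12 l}$)
$t{\left(X \right)} - - 239 \left(273 + 56\right) = \frac{1}{12 \cdot 8} - - 239 \left(273 + 56\right) = \frac{1}{12} \cdot \frac{1}{8} - \left(-239\right) 329 = \frac{1}{96} - -78631 = \frac{1}{96} + 78631 = \frac{7548577}{96}$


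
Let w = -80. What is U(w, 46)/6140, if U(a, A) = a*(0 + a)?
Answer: 320/307 ≈ 1.0423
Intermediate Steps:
U(a, A) = a² (U(a, A) = a*a = a²)
U(w, 46)/6140 = (-80)²/6140 = 6400*(1/6140) = 320/307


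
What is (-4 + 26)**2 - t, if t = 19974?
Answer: -19490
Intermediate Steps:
(-4 + 26)**2 - t = (-4 + 26)**2 - 1*19974 = 22**2 - 19974 = 484 - 19974 = -19490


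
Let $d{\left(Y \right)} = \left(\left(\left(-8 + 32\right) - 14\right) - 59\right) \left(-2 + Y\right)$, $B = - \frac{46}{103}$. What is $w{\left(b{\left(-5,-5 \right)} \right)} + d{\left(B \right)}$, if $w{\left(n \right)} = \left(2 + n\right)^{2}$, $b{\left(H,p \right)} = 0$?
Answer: $\frac{12760}{103} \approx 123.88$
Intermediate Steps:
$B = - \frac{46}{103}$ ($B = \left(-46\right) \frac{1}{103} = - \frac{46}{103} \approx -0.4466$)
$d{\left(Y \right)} = 98 - 49 Y$ ($d{\left(Y \right)} = \left(\left(24 - 14\right) - 59\right) \left(-2 + Y\right) = \left(10 - 59\right) \left(-2 + Y\right) = - 49 \left(-2 + Y\right) = 98 - 49 Y$)
$w{\left(b{\left(-5,-5 \right)} \right)} + d{\left(B \right)} = \left(2 + 0\right)^{2} + \left(98 - - \frac{2254}{103}\right) = 2^{2} + \left(98 + \frac{2254}{103}\right) = 4 + \frac{12348}{103} = \frac{12760}{103}$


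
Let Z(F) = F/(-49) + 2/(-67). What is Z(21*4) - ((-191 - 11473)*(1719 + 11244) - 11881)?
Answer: 70918573979/469 ≈ 1.5121e+8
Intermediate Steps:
Z(F) = -2/67 - F/49 (Z(F) = F*(-1/49) + 2*(-1/67) = -F/49 - 2/67 = -2/67 - F/49)
Z(21*4) - ((-191 - 11473)*(1719 + 11244) - 11881) = (-2/67 - 3*4/7) - ((-191 - 11473)*(1719 + 11244) - 11881) = (-2/67 - 1/49*84) - (-11664*12963 - 11881) = (-2/67 - 12/7) - (-151200432 - 11881) = -818/469 - 1*(-151212313) = -818/469 + 151212313 = 70918573979/469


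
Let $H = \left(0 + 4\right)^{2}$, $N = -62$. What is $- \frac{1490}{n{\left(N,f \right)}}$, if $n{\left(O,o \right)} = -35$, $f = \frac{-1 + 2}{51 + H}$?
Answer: $\frac{298}{7} \approx 42.571$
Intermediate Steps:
$H = 16$ ($H = 4^{2} = 16$)
$f = \frac{1}{67}$ ($f = \frac{-1 + 2}{51 + 16} = 1 \cdot \frac{1}{67} = \frac{1}{67} \approx 0.014925$)
$- \frac{1490}{n{\left(N,f \right)}} = - \frac{1490}{-35} = \left(-1490\right) \left(- \frac{1}{35}\right) = \frac{298}{7}$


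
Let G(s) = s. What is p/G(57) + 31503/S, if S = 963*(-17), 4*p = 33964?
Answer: 5081870/34561 ≈ 147.04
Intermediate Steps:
p = 8491 (p = (¼)*33964 = 8491)
S = -16371
p/G(57) + 31503/S = 8491/57 + 31503/(-16371) = 8491*(1/57) + 31503*(-1/16371) = 8491/57 - 10501/5457 = 5081870/34561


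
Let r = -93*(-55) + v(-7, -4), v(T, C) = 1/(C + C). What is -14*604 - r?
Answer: -108567/8 ≈ -13571.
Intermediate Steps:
v(T, C) = 1/(2*C)
r = 40919/8 (r = -93*(-55) + (1/2)/(-4) = 5115 + (1/2)*(-1/4) = 5115 - 1/8 = 40919/8 ≈ 5114.9)
-14*604 - r = -14*604 - 1*40919/8 = -8456 - 40919/8 = -108567/8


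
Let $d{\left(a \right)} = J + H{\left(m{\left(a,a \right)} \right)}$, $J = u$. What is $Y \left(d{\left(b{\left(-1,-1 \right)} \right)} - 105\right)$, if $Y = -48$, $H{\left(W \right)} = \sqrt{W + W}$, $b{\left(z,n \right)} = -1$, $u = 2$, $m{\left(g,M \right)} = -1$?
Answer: $4944 - 48 i \sqrt{2} \approx 4944.0 - 67.882 i$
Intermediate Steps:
$H{\left(W \right)} = \sqrt{2} \sqrt{W}$ ($H{\left(W \right)} = \sqrt{2 W} = \sqrt{2} \sqrt{W}$)
$J = 2$
$d{\left(a \right)} = 2 + i \sqrt{2}$ ($d{\left(a \right)} = 2 + \sqrt{2} \sqrt{-1} = 2 + \sqrt{2} i = 2 + i \sqrt{2}$)
$Y \left(d{\left(b{\left(-1,-1 \right)} \right)} - 105\right) = - 48 \left(\left(2 + i \sqrt{2}\right) - 105\right) = - 48 \left(-103 + i \sqrt{2}\right) = 4944 - 48 i \sqrt{2}$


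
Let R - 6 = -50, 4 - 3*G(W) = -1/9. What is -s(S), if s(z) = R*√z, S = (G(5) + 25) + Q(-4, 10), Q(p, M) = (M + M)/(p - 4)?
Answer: 22*√7734/9 ≈ 214.97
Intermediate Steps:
Q(p, M) = 2*M/(-4 + p) (Q(p, M) = (2*M)/(-4 + p) = 2*M/(-4 + p))
G(W) = 37/27 (G(W) = 4/3 - (-1)/(3*9) = 4/3 - ⅓*(-⅑) = 4/3 + 1/27 = 37/27)
R = -44 (R = 6 - 50 = -44)
S = 1289/54 (S = (37/27 + 25) + 2*10/(-4 - 4) = 712/27 + 2*10/(-8) = 712/27 + 2*10*(-⅛) = 712/27 - 5/2 = 1289/54 ≈ 23.870)
s(z) = -44*√z
-s(S) = -(-44)*√(1289/54) = -(-44)*√7734/18 = -(-22)*√7734/9 = 22*√7734/9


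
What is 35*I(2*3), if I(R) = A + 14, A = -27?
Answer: -455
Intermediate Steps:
I(R) = -13 (I(R) = -27 + 14 = -13)
35*I(2*3) = 35*(-13) = -455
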